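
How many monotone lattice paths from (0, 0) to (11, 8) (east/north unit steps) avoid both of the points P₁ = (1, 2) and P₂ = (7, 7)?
Number of paths = 41328

Inclusion–exclusion. Total paths: C(19, 11) = 75582. Through P₁: C(3, 1)·C(16, 10) = 24024. Through P₂: C(14, 7)·C(5, 4) = 17160. Since P₁ is strictly southwest of P₂, a monotone path through both must visit P₁ then P₂; paths through both = C(3, 1)·C(11, 6)·C(5, 4) = 6930. Avoid both = 75582 − 24024 − 17160 + 6930 = 41328.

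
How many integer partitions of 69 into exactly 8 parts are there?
p(69, 8 parts) = 89162

Partitions of n into exactly k parts are in bijection with partitions of n − k into at most k parts (subtract 1 from each part). So p(69, exactly 8) = p(61, parts ≤ 8). Computing via the recurrence p(m, j) = p(m, j−1) + p(m−j, j) gives 89162.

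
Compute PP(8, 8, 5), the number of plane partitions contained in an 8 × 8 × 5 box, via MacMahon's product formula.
PP(8, 8, 5) = 3940599631842016

Evaluate the triple product over i = 1..8, j = 1..8, k = 1..5. The factors are (2/1) · (3/2) · (4/3) · (5/4) · (6/5) · (3/2) · (4/3) · (5/4) · … (320 factors total). The numerators and denominators telescope so the product is an integer; carrying out the multiplication exactly gives PP(8, 8, 5) = 3940599631842016.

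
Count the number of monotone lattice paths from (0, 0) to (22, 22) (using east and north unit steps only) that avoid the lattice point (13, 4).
Number of paths = 2092944320220

Total paths from (0, 0) to (22, 22): C(44, 22) = 2104098963720. Paths through (13, 4): (paths (0, 0) → (13, 4)) × (paths (13, 4) → (22, 22)) = C(17, 13) · C(27, 9) = 2380 · 4686825 = 11154643500. Avoidance count = 2104098963720 − 11154643500 = 2092944320220.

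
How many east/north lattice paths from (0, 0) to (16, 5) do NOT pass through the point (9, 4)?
Number of paths = 14629

Total paths from (0, 0) to (16, 5): C(21, 16) = 20349. Paths through (9, 4): (paths (0, 0) → (9, 4)) × (paths (9, 4) → (16, 5)) = C(13, 9) · C(8, 7) = 715 · 8 = 5720. Avoidance count = 20349 − 5720 = 14629.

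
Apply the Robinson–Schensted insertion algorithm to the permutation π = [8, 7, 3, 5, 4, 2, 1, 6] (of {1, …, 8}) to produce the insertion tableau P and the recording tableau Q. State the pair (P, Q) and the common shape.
P = [1, 4, 6] / [2] / [3] / [5] / [7] / [8];  Q = [1, 4, 8] / [2] / [3] / [5] / [6] / [7];  common shape = (3, 1, 1, 1, 1, 1)

Row-insert the values π_1, π_2, … into P one at a time, bumping the leftmost entry strictly greater than the inserted value down to the next row. The recording tableau Q records, in position (i, j), the step at which that cell was added to P.
  Insert 8 (step 1): P = [8];  Q = [1]
  Insert 7 (step 2): P = [7] / [8];  Q = [1] / [2]
  Insert 3 (step 3): P = [3] / [7] / [8];  Q = [1] / [2] / [3]
  Insert 5 (step 4): P = [3, 5] / [7] / [8];  Q = [1, 4] / [2] / [3]
  Insert 4 (step 5): P = [3, 4] / [5] / [7] / [8];  Q = [1, 4] / [2] / [3] / [5]
  Insert 2 (step 6): P = [2, 4] / [3] / [5] / [7] / [8];  Q = [1, 4] / [2] / [3] / [5] / [6]
  Insert 1 (step 7): P = [1, 4] / [2] / [3] / [5] / [7] / [8];  Q = [1, 4] / [2] / [3] / [5] / [6] / [7]
  Insert 6 (step 8): P = [1, 4, 6] / [2] / [3] / [5] / [7] / [8];  Q = [1, 4, 8] / [2] / [3] / [5] / [6] / [7]
Final shape: (3, 1, 1, 1, 1, 1).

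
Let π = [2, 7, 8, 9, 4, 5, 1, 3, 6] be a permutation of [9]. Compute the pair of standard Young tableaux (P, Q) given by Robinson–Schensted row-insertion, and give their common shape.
P = [1, 3, 5, 6] / [2, 4, 9] / [7, 8];  Q = [1, 2, 3, 4] / [5, 6, 9] / [7, 8];  common shape = (4, 3, 2)

Row-insert the values π_1, π_2, … into P one at a time, bumping the leftmost entry strictly greater than the inserted value down to the next row. The recording tableau Q records, in position (i, j), the step at which that cell was added to P.
  Insert 2 (step 1): P = [2];  Q = [1]
  Insert 7 (step 2): P = [2, 7];  Q = [1, 2]
  Insert 8 (step 3): P = [2, 7, 8];  Q = [1, 2, 3]
  Insert 9 (step 4): P = [2, 7, 8, 9];  Q = [1, 2, 3, 4]
  Insert 4 (step 5): P = [2, 4, 8, 9] / [7];  Q = [1, 2, 3, 4] / [5]
  Insert 5 (step 6): P = [2, 4, 5, 9] / [7, 8];  Q = [1, 2, 3, 4] / [5, 6]
  Insert 1 (step 7): P = [1, 4, 5, 9] / [2, 8] / [7];  Q = [1, 2, 3, 4] / [5, 6] / [7]
  Insert 3 (step 8): P = [1, 3, 5, 9] / [2, 4] / [7, 8];  Q = [1, 2, 3, 4] / [5, 6] / [7, 8]
  Insert 6 (step 9): P = [1, 3, 5, 6] / [2, 4, 9] / [7, 8];  Q = [1, 2, 3, 4] / [5, 6, 9] / [7, 8]
Final shape: (4, 3, 2).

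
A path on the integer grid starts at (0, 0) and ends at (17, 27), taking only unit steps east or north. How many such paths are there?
Number of paths = 686353797976

A monotone lattice path from (0, 0) to (17, 27) consists of 17 east steps and 27 north steps in some order, so it is determined by which 17 of the 44 steps are east. The count is C(44, 17) = 686353797976.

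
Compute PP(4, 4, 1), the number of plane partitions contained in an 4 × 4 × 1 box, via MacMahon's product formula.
PP(4, 4, 1) = 70

Evaluate the triple product over i = 1..4, j = 1..4, k = 1..1. The factors are (2/1) · (3/2) · (4/3) · (5/4) · (3/2) · (4/3) · (5/4) · (6/5) · … (16 factors total). The numerators and denominators telescope so the product is an integer; carrying out the multiplication exactly gives PP(4, 4, 1) = 70.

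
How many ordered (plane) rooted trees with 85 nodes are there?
C_84 = 270557451039395118028642463289168566420671280440

These ordered rooted trees are counted by the Catalan number C_n = (1/(n + 1)) · C(2n, n). For n = 84: C_84 = (1/85) · C(168, 84) = 22997383338348585032434609379579328145757058837400/85 = 270557451039395118028642463289168566420671280440.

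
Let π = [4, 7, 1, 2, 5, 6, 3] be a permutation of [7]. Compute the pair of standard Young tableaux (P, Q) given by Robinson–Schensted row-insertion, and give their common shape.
P = [1, 2, 3, 6] / [4, 5] / [7];  Q = [1, 2, 5, 6] / [3, 4] / [7];  common shape = (4, 2, 1)

Row-insert the values π_1, π_2, … into P one at a time, bumping the leftmost entry strictly greater than the inserted value down to the next row. The recording tableau Q records, in position (i, j), the step at which that cell was added to P.
  Insert 4 (step 1): P = [4];  Q = [1]
  Insert 7 (step 2): P = [4, 7];  Q = [1, 2]
  Insert 1 (step 3): P = [1, 7] / [4];  Q = [1, 2] / [3]
  Insert 2 (step 4): P = [1, 2] / [4, 7];  Q = [1, 2] / [3, 4]
  Insert 5 (step 5): P = [1, 2, 5] / [4, 7];  Q = [1, 2, 5] / [3, 4]
  Insert 6 (step 6): P = [1, 2, 5, 6] / [4, 7];  Q = [1, 2, 5, 6] / [3, 4]
  Insert 3 (step 7): P = [1, 2, 3, 6] / [4, 5] / [7];  Q = [1, 2, 5, 6] / [3, 4] / [7]
Final shape: (4, 2, 1).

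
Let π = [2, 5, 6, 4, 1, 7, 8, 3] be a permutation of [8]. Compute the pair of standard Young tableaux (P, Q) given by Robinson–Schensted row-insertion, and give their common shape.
P = [1, 3, 6, 7, 8] / [2, 4] / [5];  Q = [1, 2, 3, 6, 7] / [4, 8] / [5];  common shape = (5, 2, 1)

Row-insert the values π_1, π_2, … into P one at a time, bumping the leftmost entry strictly greater than the inserted value down to the next row. The recording tableau Q records, in position (i, j), the step at which that cell was added to P.
  Insert 2 (step 1): P = [2];  Q = [1]
  Insert 5 (step 2): P = [2, 5];  Q = [1, 2]
  Insert 6 (step 3): P = [2, 5, 6];  Q = [1, 2, 3]
  Insert 4 (step 4): P = [2, 4, 6] / [5];  Q = [1, 2, 3] / [4]
  Insert 1 (step 5): P = [1, 4, 6] / [2] / [5];  Q = [1, 2, 3] / [4] / [5]
  Insert 7 (step 6): P = [1, 4, 6, 7] / [2] / [5];  Q = [1, 2, 3, 6] / [4] / [5]
  Insert 8 (step 7): P = [1, 4, 6, 7, 8] / [2] / [5];  Q = [1, 2, 3, 6, 7] / [4] / [5]
  Insert 3 (step 8): P = [1, 3, 6, 7, 8] / [2, 4] / [5];  Q = [1, 2, 3, 6, 7] / [4, 8] / [5]
Final shape: (5, 2, 1).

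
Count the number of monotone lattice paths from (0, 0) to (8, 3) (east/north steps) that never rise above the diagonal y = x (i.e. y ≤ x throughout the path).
Number of paths = 110

By the reflection principle (André's argument), the number of monotone paths to (8, 3) with n ≤ m that never go above y = x is C(11, 8) − C(11, 9) = 165 − 55 = 110.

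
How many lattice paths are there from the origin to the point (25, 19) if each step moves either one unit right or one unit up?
Number of paths = 1408831480056

A monotone lattice path from (0, 0) to (25, 19) consists of 25 east steps and 19 north steps in some order, so it is determined by which 25 of the 44 steps are east. The count is C(44, 25) = 1408831480056.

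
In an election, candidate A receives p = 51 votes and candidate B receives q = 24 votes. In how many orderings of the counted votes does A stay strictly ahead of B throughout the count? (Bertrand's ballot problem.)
Strict-lead orderings = 9280331848438040052

Total orderings of the 75 votes with 51 for A: C(75, 51) = 25778699578994555700. By the Bertrand ballot formula (Cycle Lemma / reflection principle), the number of orderings in which A is strictly ahead of B throughout is (p − q)/(p + q) · C(p + q, p) = (51 − 24)/(51 + 24) · 25778699578994555700 = 9280331848438040052.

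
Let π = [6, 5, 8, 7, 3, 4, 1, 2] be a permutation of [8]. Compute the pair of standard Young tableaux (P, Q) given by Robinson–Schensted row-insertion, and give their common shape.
P = [1, 2] / [3, 4] / [5, 7] / [6, 8];  Q = [1, 3] / [2, 4] / [5, 6] / [7, 8];  common shape = (2, 2, 2, 2)

Row-insert the values π_1, π_2, … into P one at a time, bumping the leftmost entry strictly greater than the inserted value down to the next row. The recording tableau Q records, in position (i, j), the step at which that cell was added to P.
  Insert 6 (step 1): P = [6];  Q = [1]
  Insert 5 (step 2): P = [5] / [6];  Q = [1] / [2]
  Insert 8 (step 3): P = [5, 8] / [6];  Q = [1, 3] / [2]
  Insert 7 (step 4): P = [5, 7] / [6, 8];  Q = [1, 3] / [2, 4]
  Insert 3 (step 5): P = [3, 7] / [5, 8] / [6];  Q = [1, 3] / [2, 4] / [5]
  Insert 4 (step 6): P = [3, 4] / [5, 7] / [6, 8];  Q = [1, 3] / [2, 4] / [5, 6]
  Insert 1 (step 7): P = [1, 4] / [3, 7] / [5, 8] / [6];  Q = [1, 3] / [2, 4] / [5, 6] / [7]
  Insert 2 (step 8): P = [1, 2] / [3, 4] / [5, 7] / [6, 8];  Q = [1, 3] / [2, 4] / [5, 6] / [7, 8]
Final shape: (2, 2, 2, 2).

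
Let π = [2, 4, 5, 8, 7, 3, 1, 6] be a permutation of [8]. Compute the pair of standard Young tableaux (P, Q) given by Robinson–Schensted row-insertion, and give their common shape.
P = [1, 3, 5, 6] / [2, 7] / [4] / [8];  Q = [1, 2, 3, 4] / [5, 8] / [6] / [7];  common shape = (4, 2, 1, 1)

Row-insert the values π_1, π_2, … into P one at a time, bumping the leftmost entry strictly greater than the inserted value down to the next row. The recording tableau Q records, in position (i, j), the step at which that cell was added to P.
  Insert 2 (step 1): P = [2];  Q = [1]
  Insert 4 (step 2): P = [2, 4];  Q = [1, 2]
  Insert 5 (step 3): P = [2, 4, 5];  Q = [1, 2, 3]
  Insert 8 (step 4): P = [2, 4, 5, 8];  Q = [1, 2, 3, 4]
  Insert 7 (step 5): P = [2, 4, 5, 7] / [8];  Q = [1, 2, 3, 4] / [5]
  Insert 3 (step 6): P = [2, 3, 5, 7] / [4] / [8];  Q = [1, 2, 3, 4] / [5] / [6]
  Insert 1 (step 7): P = [1, 3, 5, 7] / [2] / [4] / [8];  Q = [1, 2, 3, 4] / [5] / [6] / [7]
  Insert 6 (step 8): P = [1, 3, 5, 6] / [2, 7] / [4] / [8];  Q = [1, 2, 3, 4] / [5, 8] / [6] / [7]
Final shape: (4, 2, 1, 1).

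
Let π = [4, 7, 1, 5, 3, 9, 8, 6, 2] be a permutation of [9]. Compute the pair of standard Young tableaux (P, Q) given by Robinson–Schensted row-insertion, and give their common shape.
P = [1, 2, 6] / [3, 5, 8] / [4, 9] / [7];  Q = [1, 2, 6] / [3, 4, 7] / [5, 8] / [9];  common shape = (3, 3, 2, 1)

Row-insert the values π_1, π_2, … into P one at a time, bumping the leftmost entry strictly greater than the inserted value down to the next row. The recording tableau Q records, in position (i, j), the step at which that cell was added to P.
  Insert 4 (step 1): P = [4];  Q = [1]
  Insert 7 (step 2): P = [4, 7];  Q = [1, 2]
  Insert 1 (step 3): P = [1, 7] / [4];  Q = [1, 2] / [3]
  Insert 5 (step 4): P = [1, 5] / [4, 7];  Q = [1, 2] / [3, 4]
  Insert 3 (step 5): P = [1, 3] / [4, 5] / [7];  Q = [1, 2] / [3, 4] / [5]
  Insert 9 (step 6): P = [1, 3, 9] / [4, 5] / [7];  Q = [1, 2, 6] / [3, 4] / [5]
  Insert 8 (step 7): P = [1, 3, 8] / [4, 5, 9] / [7];  Q = [1, 2, 6] / [3, 4, 7] / [5]
  Insert 6 (step 8): P = [1, 3, 6] / [4, 5, 8] / [7, 9];  Q = [1, 2, 6] / [3, 4, 7] / [5, 8]
  Insert 2 (step 9): P = [1, 2, 6] / [3, 5, 8] / [4, 9] / [7];  Q = [1, 2, 6] / [3, 4, 7] / [5, 8] / [9]
Final shape: (3, 3, 2, 1).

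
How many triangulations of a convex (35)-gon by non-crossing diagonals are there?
C_33 = 212336130412243110

These polygon triangulations are counted by the Catalan number C_n = (1/(n + 1)) · C(2n, n). For n = 33: C_33 = (1/34) · C(66, 33) = 7219428434016265740/34 = 212336130412243110.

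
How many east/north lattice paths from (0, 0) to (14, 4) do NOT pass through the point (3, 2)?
Number of paths = 2280

Total paths from (0, 0) to (14, 4): C(18, 14) = 3060. Paths through (3, 2): (paths (0, 0) → (3, 2)) × (paths (3, 2) → (14, 4)) = C(5, 3) · C(13, 11) = 10 · 78 = 780. Avoidance count = 3060 − 780 = 2280.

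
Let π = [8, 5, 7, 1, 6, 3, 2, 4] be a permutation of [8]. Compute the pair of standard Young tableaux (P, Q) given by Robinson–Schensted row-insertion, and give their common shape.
P = [1, 2, 4] / [3, 6] / [5] / [7] / [8];  Q = [1, 3, 8] / [2, 5] / [4] / [6] / [7];  common shape = (3, 2, 1, 1, 1)

Row-insert the values π_1, π_2, … into P one at a time, bumping the leftmost entry strictly greater than the inserted value down to the next row. The recording tableau Q records, in position (i, j), the step at which that cell was added to P.
  Insert 8 (step 1): P = [8];  Q = [1]
  Insert 5 (step 2): P = [5] / [8];  Q = [1] / [2]
  Insert 7 (step 3): P = [5, 7] / [8];  Q = [1, 3] / [2]
  Insert 1 (step 4): P = [1, 7] / [5] / [8];  Q = [1, 3] / [2] / [4]
  Insert 6 (step 5): P = [1, 6] / [5, 7] / [8];  Q = [1, 3] / [2, 5] / [4]
  Insert 3 (step 6): P = [1, 3] / [5, 6] / [7] / [8];  Q = [1, 3] / [2, 5] / [4] / [6]
  Insert 2 (step 7): P = [1, 2] / [3, 6] / [5] / [7] / [8];  Q = [1, 3] / [2, 5] / [4] / [6] / [7]
  Insert 4 (step 8): P = [1, 2, 4] / [3, 6] / [5] / [7] / [8];  Q = [1, 3, 8] / [2, 5] / [4] / [6] / [7]
Final shape: (3, 2, 1, 1, 1).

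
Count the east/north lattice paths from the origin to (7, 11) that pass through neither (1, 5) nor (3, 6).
Number of paths = 17964

Inclusion–exclusion. Total paths: C(18, 7) = 31824. Through P₁: C(6, 1)·C(12, 6) = 5544. Through P₂: C(9, 3)·C(9, 4) = 10584. Since P₁ is strictly southwest of P₂, a monotone path through both must visit P₁ then P₂; paths through both = C(6, 1)·C(3, 2)·C(9, 4) = 2268. Avoid both = 31824 − 5544 − 10584 + 2268 = 17964.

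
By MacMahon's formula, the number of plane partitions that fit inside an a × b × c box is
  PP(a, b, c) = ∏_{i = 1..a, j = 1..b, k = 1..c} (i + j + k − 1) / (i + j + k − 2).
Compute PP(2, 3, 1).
PP(2, 3, 1) = 10

Evaluate the triple product over i = 1..2, j = 1..3, k = 1..1. The factors are (2/1) · (3/2) · (4/3) · (3/2) · (4/3) · (5/4). The numerators and denominators telescope so the product is an integer; carrying out the multiplication exactly gives PP(2, 3, 1) = 10.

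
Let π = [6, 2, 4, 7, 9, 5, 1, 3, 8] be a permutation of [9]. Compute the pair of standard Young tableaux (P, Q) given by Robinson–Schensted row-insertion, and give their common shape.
P = [1, 3, 5, 8] / [2, 4, 9] / [6, 7];  Q = [1, 3, 4, 5] / [2, 6, 9] / [7, 8];  common shape = (4, 3, 2)

Row-insert the values π_1, π_2, … into P one at a time, bumping the leftmost entry strictly greater than the inserted value down to the next row. The recording tableau Q records, in position (i, j), the step at which that cell was added to P.
  Insert 6 (step 1): P = [6];  Q = [1]
  Insert 2 (step 2): P = [2] / [6];  Q = [1] / [2]
  Insert 4 (step 3): P = [2, 4] / [6];  Q = [1, 3] / [2]
  Insert 7 (step 4): P = [2, 4, 7] / [6];  Q = [1, 3, 4] / [2]
  Insert 9 (step 5): P = [2, 4, 7, 9] / [6];  Q = [1, 3, 4, 5] / [2]
  Insert 5 (step 6): P = [2, 4, 5, 9] / [6, 7];  Q = [1, 3, 4, 5] / [2, 6]
  Insert 1 (step 7): P = [1, 4, 5, 9] / [2, 7] / [6];  Q = [1, 3, 4, 5] / [2, 6] / [7]
  Insert 3 (step 8): P = [1, 3, 5, 9] / [2, 4] / [6, 7];  Q = [1, 3, 4, 5] / [2, 6] / [7, 8]
  Insert 8 (step 9): P = [1, 3, 5, 8] / [2, 4, 9] / [6, 7];  Q = [1, 3, 4, 5] / [2, 6, 9] / [7, 8]
Final shape: (4, 3, 2).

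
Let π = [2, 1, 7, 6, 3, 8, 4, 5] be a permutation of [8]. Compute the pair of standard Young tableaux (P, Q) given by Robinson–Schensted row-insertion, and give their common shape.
P = [1, 3, 4, 5] / [2, 6, 8] / [7];  Q = [1, 3, 6, 8] / [2, 4, 7] / [5];  common shape = (4, 3, 1)

Row-insert the values π_1, π_2, … into P one at a time, bumping the leftmost entry strictly greater than the inserted value down to the next row. The recording tableau Q records, in position (i, j), the step at which that cell was added to P.
  Insert 2 (step 1): P = [2];  Q = [1]
  Insert 1 (step 2): P = [1] / [2];  Q = [1] / [2]
  Insert 7 (step 3): P = [1, 7] / [2];  Q = [1, 3] / [2]
  Insert 6 (step 4): P = [1, 6] / [2, 7];  Q = [1, 3] / [2, 4]
  Insert 3 (step 5): P = [1, 3] / [2, 6] / [7];  Q = [1, 3] / [2, 4] / [5]
  Insert 8 (step 6): P = [1, 3, 8] / [2, 6] / [7];  Q = [1, 3, 6] / [2, 4] / [5]
  Insert 4 (step 7): P = [1, 3, 4] / [2, 6, 8] / [7];  Q = [1, 3, 6] / [2, 4, 7] / [5]
  Insert 5 (step 8): P = [1, 3, 4, 5] / [2, 6, 8] / [7];  Q = [1, 3, 6, 8] / [2, 4, 7] / [5]
Final shape: (4, 3, 1).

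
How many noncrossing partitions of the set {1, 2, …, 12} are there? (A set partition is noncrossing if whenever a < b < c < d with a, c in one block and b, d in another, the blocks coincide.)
C_12 = 208012

These noncrossing partitions are counted by the Catalan number C_n = (1/(n + 1)) · C(2n, n). For n = 12: C_12 = (1/13) · C(24, 12) = 2704156/13 = 208012.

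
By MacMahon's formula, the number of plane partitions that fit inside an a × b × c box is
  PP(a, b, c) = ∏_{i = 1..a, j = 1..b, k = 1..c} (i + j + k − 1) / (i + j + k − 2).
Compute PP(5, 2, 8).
PP(5, 2, 8) = 429429

Evaluate the triple product over i = 1..5, j = 1..2, k = 1..8. The factors are (2/1) · (3/2) · (4/3) · (5/4) · (6/5) · (7/6) · (8/7) · (9/8) · … (80 factors total). The numerators and denominators telescope so the product is an integer; carrying out the multiplication exactly gives PP(5, 2, 8) = 429429.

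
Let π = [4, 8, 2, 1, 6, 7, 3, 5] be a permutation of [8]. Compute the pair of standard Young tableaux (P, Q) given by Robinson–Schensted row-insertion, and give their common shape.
P = [1, 3, 5] / [2, 6, 7] / [4, 8];  Q = [1, 2, 6] / [3, 5, 8] / [4, 7];  common shape = (3, 3, 2)

Row-insert the values π_1, π_2, … into P one at a time, bumping the leftmost entry strictly greater than the inserted value down to the next row. The recording tableau Q records, in position (i, j), the step at which that cell was added to P.
  Insert 4 (step 1): P = [4];  Q = [1]
  Insert 8 (step 2): P = [4, 8];  Q = [1, 2]
  Insert 2 (step 3): P = [2, 8] / [4];  Q = [1, 2] / [3]
  Insert 1 (step 4): P = [1, 8] / [2] / [4];  Q = [1, 2] / [3] / [4]
  Insert 6 (step 5): P = [1, 6] / [2, 8] / [4];  Q = [1, 2] / [3, 5] / [4]
  Insert 7 (step 6): P = [1, 6, 7] / [2, 8] / [4];  Q = [1, 2, 6] / [3, 5] / [4]
  Insert 3 (step 7): P = [1, 3, 7] / [2, 6] / [4, 8];  Q = [1, 2, 6] / [3, 5] / [4, 7]
  Insert 5 (step 8): P = [1, 3, 5] / [2, 6, 7] / [4, 8];  Q = [1, 2, 6] / [3, 5, 8] / [4, 7]
Final shape: (3, 3, 2).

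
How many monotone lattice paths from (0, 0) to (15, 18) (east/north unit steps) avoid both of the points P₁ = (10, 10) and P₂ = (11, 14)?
Number of paths = 552023948

Inclusion–exclusion. Total paths: C(33, 15) = 1037158320. Through P₁: C(20, 10)·C(13, 5) = 237780972. Through P₂: C(25, 11)·C(8, 4) = 312018000. Since P₁ is strictly southwest of P₂, a monotone path through both must visit P₁ then P₂; paths through both = C(20, 10)·C(5, 1)·C(8, 4) = 64664600. Avoid both = 1037158320 − 237780972 − 312018000 + 64664600 = 552023948.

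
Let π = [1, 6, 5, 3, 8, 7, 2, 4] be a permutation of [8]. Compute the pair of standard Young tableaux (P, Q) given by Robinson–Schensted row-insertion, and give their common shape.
P = [1, 2, 4] / [3, 7] / [5, 8] / [6];  Q = [1, 2, 5] / [3, 6] / [4, 8] / [7];  common shape = (3, 2, 2, 1)

Row-insert the values π_1, π_2, … into P one at a time, bumping the leftmost entry strictly greater than the inserted value down to the next row. The recording tableau Q records, in position (i, j), the step at which that cell was added to P.
  Insert 1 (step 1): P = [1];  Q = [1]
  Insert 6 (step 2): P = [1, 6];  Q = [1, 2]
  Insert 5 (step 3): P = [1, 5] / [6];  Q = [1, 2] / [3]
  Insert 3 (step 4): P = [1, 3] / [5] / [6];  Q = [1, 2] / [3] / [4]
  Insert 8 (step 5): P = [1, 3, 8] / [5] / [6];  Q = [1, 2, 5] / [3] / [4]
  Insert 7 (step 6): P = [1, 3, 7] / [5, 8] / [6];  Q = [1, 2, 5] / [3, 6] / [4]
  Insert 2 (step 7): P = [1, 2, 7] / [3, 8] / [5] / [6];  Q = [1, 2, 5] / [3, 6] / [4] / [7]
  Insert 4 (step 8): P = [1, 2, 4] / [3, 7] / [5, 8] / [6];  Q = [1, 2, 5] / [3, 6] / [4, 8] / [7]
Final shape: (3, 2, 2, 1).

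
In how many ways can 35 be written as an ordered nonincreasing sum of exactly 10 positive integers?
p(35, 10 parts) = 1455

Partitions of n into exactly k parts are in bijection with partitions of n − k into at most k parts (subtract 1 from each part). So p(35, exactly 10) = p(25, parts ≤ 10). Computing via the recurrence p(m, j) = p(m, j−1) + p(m−j, j) gives 1455.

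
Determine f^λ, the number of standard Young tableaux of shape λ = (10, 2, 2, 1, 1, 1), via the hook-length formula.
# SYT of shape (10, 2, 2, 1, 1, 1) = 148512

Hook-length formula: f^λ = n! / Π hook(c), product over all cells c of the Young diagram. For λ = (10, 2, 2, 1, 1, 1), n = 17 boxes. Hook lengths by row (left-to-right, top-to-bottom): [15, 11, 8, 7, 6, 5, 4, 3, 2, 1]; [6, 2]; [5, 1]; [3]; [2]; [1]. Product of hooks = 2395008000. So f^λ = 17! / 2395008000 = 355687428096000 / 2395008000 = 148512.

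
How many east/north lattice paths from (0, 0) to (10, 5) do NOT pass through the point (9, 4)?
Number of paths = 1573

Total paths from (0, 0) to (10, 5): C(15, 10) = 3003. Paths through (9, 4): (paths (0, 0) → (9, 4)) × (paths (9, 4) → (10, 5)) = C(13, 9) · C(2, 1) = 715 · 2 = 1430. Avoidance count = 3003 − 1430 = 1573.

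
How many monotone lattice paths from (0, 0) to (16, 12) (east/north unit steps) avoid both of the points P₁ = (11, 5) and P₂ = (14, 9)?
Number of paths = 20319199

Inclusion–exclusion. Total paths: C(28, 16) = 30421755. Through P₁: C(16, 11)·C(12, 5) = 3459456. Through P₂: C(23, 14)·C(5, 2) = 8171900. Since P₁ is strictly southwest of P₂, a monotone path through both must visit P₁ then P₂; paths through both = C(16, 11)·C(7, 3)·C(5, 2) = 1528800. Avoid both = 30421755 − 3459456 − 8171900 + 1528800 = 20319199.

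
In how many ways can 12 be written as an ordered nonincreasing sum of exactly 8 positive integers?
p(12, 8 parts) = 5

Partitions of n into exactly k parts ↔ partitions of n − k into at most k parts (subtract 1 from each part). For n = 12, k = 8, the partitions are: 5+1+1+1+1+1+1+1, 4+2+1+1+1+1+1+1, 3+3+1+1+1+1+1+1, 3+2+2+1+1+1+1+1, 2+2+2+2+1+1+1+1. Count = 5.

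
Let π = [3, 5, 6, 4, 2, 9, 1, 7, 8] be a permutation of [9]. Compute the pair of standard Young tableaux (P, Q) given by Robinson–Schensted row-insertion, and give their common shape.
P = [1, 4, 6, 7, 8] / [2, 9] / [3] / [5];  Q = [1, 2, 3, 6, 9] / [4, 8] / [5] / [7];  common shape = (5, 2, 1, 1)

Row-insert the values π_1, π_2, … into P one at a time, bumping the leftmost entry strictly greater than the inserted value down to the next row. The recording tableau Q records, in position (i, j), the step at which that cell was added to P.
  Insert 3 (step 1): P = [3];  Q = [1]
  Insert 5 (step 2): P = [3, 5];  Q = [1, 2]
  Insert 6 (step 3): P = [3, 5, 6];  Q = [1, 2, 3]
  Insert 4 (step 4): P = [3, 4, 6] / [5];  Q = [1, 2, 3] / [4]
  Insert 2 (step 5): P = [2, 4, 6] / [3] / [5];  Q = [1, 2, 3] / [4] / [5]
  Insert 9 (step 6): P = [2, 4, 6, 9] / [3] / [5];  Q = [1, 2, 3, 6] / [4] / [5]
  Insert 1 (step 7): P = [1, 4, 6, 9] / [2] / [3] / [5];  Q = [1, 2, 3, 6] / [4] / [5] / [7]
  Insert 7 (step 8): P = [1, 4, 6, 7] / [2, 9] / [3] / [5];  Q = [1, 2, 3, 6] / [4, 8] / [5] / [7]
  Insert 8 (step 9): P = [1, 4, 6, 7, 8] / [2, 9] / [3] / [5];  Q = [1, 2, 3, 6, 9] / [4, 8] / [5] / [7]
Final shape: (5, 2, 1, 1).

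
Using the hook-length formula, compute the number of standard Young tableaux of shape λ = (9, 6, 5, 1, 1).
# SYT of shape (9, 6, 5, 1, 1) = 525275520

Hook-length formula: f^λ = n! / Π hook(c), product over all cells c of the Young diagram. For λ = (9, 6, 5, 1, 1), n = 22 boxes. Hook lengths by row (left-to-right, top-to-bottom): [13, 10, 9, 8, 7, 5, 3, 2, 1]; [9, 6, 5, 4, 3, 1]; [7, 4, 3, 2, 1]; [2]; [1]. Product of hooks = 2139830784000. So f^λ = 22! / 2139830784000 = 1124000727777607680000 / 2139830784000 = 525275520.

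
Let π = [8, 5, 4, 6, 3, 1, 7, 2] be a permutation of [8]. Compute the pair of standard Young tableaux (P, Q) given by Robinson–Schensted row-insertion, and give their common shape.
P = [1, 2, 7] / [3, 6] / [4] / [5] / [8];  Q = [1, 4, 7] / [2, 8] / [3] / [5] / [6];  common shape = (3, 2, 1, 1, 1)

Row-insert the values π_1, π_2, … into P one at a time, bumping the leftmost entry strictly greater than the inserted value down to the next row. The recording tableau Q records, in position (i, j), the step at which that cell was added to P.
  Insert 8 (step 1): P = [8];  Q = [1]
  Insert 5 (step 2): P = [5] / [8];  Q = [1] / [2]
  Insert 4 (step 3): P = [4] / [5] / [8];  Q = [1] / [2] / [3]
  Insert 6 (step 4): P = [4, 6] / [5] / [8];  Q = [1, 4] / [2] / [3]
  Insert 3 (step 5): P = [3, 6] / [4] / [5] / [8];  Q = [1, 4] / [2] / [3] / [5]
  Insert 1 (step 6): P = [1, 6] / [3] / [4] / [5] / [8];  Q = [1, 4] / [2] / [3] / [5] / [6]
  Insert 7 (step 7): P = [1, 6, 7] / [3] / [4] / [5] / [8];  Q = [1, 4, 7] / [2] / [3] / [5] / [6]
  Insert 2 (step 8): P = [1, 2, 7] / [3, 6] / [4] / [5] / [8];  Q = [1, 4, 7] / [2, 8] / [3] / [5] / [6]
Final shape: (3, 2, 1, 1, 1).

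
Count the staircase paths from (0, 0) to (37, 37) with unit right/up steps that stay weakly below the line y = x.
C_37 = 45950804324621742364

These NE paths below the diagonal are counted by the Catalan number C_n = (1/(n + 1)) · C(2n, n). For n = 37: C_37 = (1/38) · C(74, 37) = 1746130564335626209832/38 = 45950804324621742364.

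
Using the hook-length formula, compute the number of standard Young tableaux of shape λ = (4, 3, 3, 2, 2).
# SYT of shape (4, 3, 3, 2, 2) = 27027

Hook-length formula: f^λ = n! / Π hook(c), product over all cells c of the Young diagram. For λ = (4, 3, 3, 2, 2), n = 14 boxes. Hook lengths by row (left-to-right, top-to-bottom): [8, 7, 4, 1]; [6, 5, 2]; [5, 4, 1]; [3, 2]; [2, 1]. Product of hooks = 3225600. So f^λ = 14! / 3225600 = 87178291200 / 3225600 = 27027.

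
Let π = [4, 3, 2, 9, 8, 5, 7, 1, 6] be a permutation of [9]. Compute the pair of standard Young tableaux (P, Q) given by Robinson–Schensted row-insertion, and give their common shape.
P = [1, 5, 6] / [2, 7] / [3, 8] / [4, 9];  Q = [1, 4, 7] / [2, 5] / [3, 6] / [8, 9];  common shape = (3, 2, 2, 2)

Row-insert the values π_1, π_2, … into P one at a time, bumping the leftmost entry strictly greater than the inserted value down to the next row. The recording tableau Q records, in position (i, j), the step at which that cell was added to P.
  Insert 4 (step 1): P = [4];  Q = [1]
  Insert 3 (step 2): P = [3] / [4];  Q = [1] / [2]
  Insert 2 (step 3): P = [2] / [3] / [4];  Q = [1] / [2] / [3]
  Insert 9 (step 4): P = [2, 9] / [3] / [4];  Q = [1, 4] / [2] / [3]
  Insert 8 (step 5): P = [2, 8] / [3, 9] / [4];  Q = [1, 4] / [2, 5] / [3]
  Insert 5 (step 6): P = [2, 5] / [3, 8] / [4, 9];  Q = [1, 4] / [2, 5] / [3, 6]
  Insert 7 (step 7): P = [2, 5, 7] / [3, 8] / [4, 9];  Q = [1, 4, 7] / [2, 5] / [3, 6]
  Insert 1 (step 8): P = [1, 5, 7] / [2, 8] / [3, 9] / [4];  Q = [1, 4, 7] / [2, 5] / [3, 6] / [8]
  Insert 6 (step 9): P = [1, 5, 6] / [2, 7] / [3, 8] / [4, 9];  Q = [1, 4, 7] / [2, 5] / [3, 6] / [8, 9]
Final shape: (3, 2, 2, 2).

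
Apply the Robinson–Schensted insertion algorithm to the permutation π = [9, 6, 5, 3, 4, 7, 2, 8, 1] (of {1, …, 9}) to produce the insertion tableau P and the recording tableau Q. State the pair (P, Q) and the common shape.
P = [1, 4, 7, 8] / [2] / [3] / [5] / [6] / [9];  Q = [1, 5, 6, 8] / [2] / [3] / [4] / [7] / [9];  common shape = (4, 1, 1, 1, 1, 1)

Row-insert the values π_1, π_2, … into P one at a time, bumping the leftmost entry strictly greater than the inserted value down to the next row. The recording tableau Q records, in position (i, j), the step at which that cell was added to P.
  Insert 9 (step 1): P = [9];  Q = [1]
  Insert 6 (step 2): P = [6] / [9];  Q = [1] / [2]
  Insert 5 (step 3): P = [5] / [6] / [9];  Q = [1] / [2] / [3]
  Insert 3 (step 4): P = [3] / [5] / [6] / [9];  Q = [1] / [2] / [3] / [4]
  Insert 4 (step 5): P = [3, 4] / [5] / [6] / [9];  Q = [1, 5] / [2] / [3] / [4]
  Insert 7 (step 6): P = [3, 4, 7] / [5] / [6] / [9];  Q = [1, 5, 6] / [2] / [3] / [4]
  Insert 2 (step 7): P = [2, 4, 7] / [3] / [5] / [6] / [9];  Q = [1, 5, 6] / [2] / [3] / [4] / [7]
  Insert 8 (step 8): P = [2, 4, 7, 8] / [3] / [5] / [6] / [9];  Q = [1, 5, 6, 8] / [2] / [3] / [4] / [7]
  Insert 1 (step 9): P = [1, 4, 7, 8] / [2] / [3] / [5] / [6] / [9];  Q = [1, 5, 6, 8] / [2] / [3] / [4] / [7] / [9]
Final shape: (4, 1, 1, 1, 1, 1).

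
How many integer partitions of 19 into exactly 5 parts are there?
p(19, 5 parts) = 70

Partitions of n into exactly k parts are in bijection with partitions of n − k into at most k parts (subtract 1 from each part). So p(19, exactly 5) = p(14, parts ≤ 5). Computing via the recurrence p(m, j) = p(m, j−1) + p(m−j, j) gives 70.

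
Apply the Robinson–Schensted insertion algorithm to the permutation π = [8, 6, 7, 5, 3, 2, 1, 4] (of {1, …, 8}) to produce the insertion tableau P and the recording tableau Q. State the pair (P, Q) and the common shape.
P = [1, 4] / [2, 7] / [3] / [5] / [6] / [8];  Q = [1, 3] / [2, 8] / [4] / [5] / [6] / [7];  common shape = (2, 2, 1, 1, 1, 1)

Row-insert the values π_1, π_2, … into P one at a time, bumping the leftmost entry strictly greater than the inserted value down to the next row. The recording tableau Q records, in position (i, j), the step at which that cell was added to P.
  Insert 8 (step 1): P = [8];  Q = [1]
  Insert 6 (step 2): P = [6] / [8];  Q = [1] / [2]
  Insert 7 (step 3): P = [6, 7] / [8];  Q = [1, 3] / [2]
  Insert 5 (step 4): P = [5, 7] / [6] / [8];  Q = [1, 3] / [2] / [4]
  Insert 3 (step 5): P = [3, 7] / [5] / [6] / [8];  Q = [1, 3] / [2] / [4] / [5]
  Insert 2 (step 6): P = [2, 7] / [3] / [5] / [6] / [8];  Q = [1, 3] / [2] / [4] / [5] / [6]
  Insert 1 (step 7): P = [1, 7] / [2] / [3] / [5] / [6] / [8];  Q = [1, 3] / [2] / [4] / [5] / [6] / [7]
  Insert 4 (step 8): P = [1, 4] / [2, 7] / [3] / [5] / [6] / [8];  Q = [1, 3] / [2, 8] / [4] / [5] / [6] / [7]
Final shape: (2, 2, 1, 1, 1, 1).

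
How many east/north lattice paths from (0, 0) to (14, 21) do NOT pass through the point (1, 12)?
Number of paths = 2313492940

Total paths from (0, 0) to (14, 21): C(35, 14) = 2319959400. Paths through (1, 12): (paths (0, 0) → (1, 12)) × (paths (1, 12) → (14, 21)) = C(13, 1) · C(22, 13) = 13 · 497420 = 6466460. Avoidance count = 2319959400 − 6466460 = 2313492940.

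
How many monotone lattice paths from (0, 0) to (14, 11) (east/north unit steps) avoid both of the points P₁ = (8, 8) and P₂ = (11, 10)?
Number of paths = 2480256

Inclusion–exclusion. Total paths: C(25, 14) = 4457400. Through P₁: C(16, 8)·C(9, 6) = 1081080. Through P₂: C(21, 11)·C(4, 3) = 1410864. Since P₁ is strictly southwest of P₂, a monotone path through both must visit P₁ then P₂; paths through both = C(16, 8)·C(5, 3)·C(4, 3) = 514800. Avoid both = 4457400 − 1081080 − 1410864 + 514800 = 2480256.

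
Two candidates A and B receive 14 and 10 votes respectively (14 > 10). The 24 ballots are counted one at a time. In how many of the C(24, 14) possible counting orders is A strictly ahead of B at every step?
Strict-lead orderings = 326876

Total orderings of the 24 votes with 14 for A: C(24, 14) = 1961256. By the Bertrand ballot formula (Cycle Lemma / reflection principle), the number of orderings in which A is strictly ahead of B throughout is (p − q)/(p + q) · C(p + q, p) = (14 − 10)/(14 + 10) · 1961256 = 326876.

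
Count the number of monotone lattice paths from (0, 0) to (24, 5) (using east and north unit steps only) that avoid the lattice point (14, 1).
Number of paths = 103740

Total paths from (0, 0) to (24, 5): C(29, 24) = 118755. Paths through (14, 1): (paths (0, 0) → (14, 1)) × (paths (14, 1) → (24, 5)) = C(15, 14) · C(14, 10) = 15 · 1001 = 15015. Avoidance count = 118755 − 15015 = 103740.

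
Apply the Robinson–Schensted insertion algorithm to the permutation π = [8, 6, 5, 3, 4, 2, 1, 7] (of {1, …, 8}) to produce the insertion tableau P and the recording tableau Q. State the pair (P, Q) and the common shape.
P = [1, 4, 7] / [2] / [3] / [5] / [6] / [8];  Q = [1, 5, 8] / [2] / [3] / [4] / [6] / [7];  common shape = (3, 1, 1, 1, 1, 1)

Row-insert the values π_1, π_2, … into P one at a time, bumping the leftmost entry strictly greater than the inserted value down to the next row. The recording tableau Q records, in position (i, j), the step at which that cell was added to P.
  Insert 8 (step 1): P = [8];  Q = [1]
  Insert 6 (step 2): P = [6] / [8];  Q = [1] / [2]
  Insert 5 (step 3): P = [5] / [6] / [8];  Q = [1] / [2] / [3]
  Insert 3 (step 4): P = [3] / [5] / [6] / [8];  Q = [1] / [2] / [3] / [4]
  Insert 4 (step 5): P = [3, 4] / [5] / [6] / [8];  Q = [1, 5] / [2] / [3] / [4]
  Insert 2 (step 6): P = [2, 4] / [3] / [5] / [6] / [8];  Q = [1, 5] / [2] / [3] / [4] / [6]
  Insert 1 (step 7): P = [1, 4] / [2] / [3] / [5] / [6] / [8];  Q = [1, 5] / [2] / [3] / [4] / [6] / [7]
  Insert 7 (step 8): P = [1, 4, 7] / [2] / [3] / [5] / [6] / [8];  Q = [1, 5, 8] / [2] / [3] / [4] / [6] / [7]
Final shape: (3, 1, 1, 1, 1, 1).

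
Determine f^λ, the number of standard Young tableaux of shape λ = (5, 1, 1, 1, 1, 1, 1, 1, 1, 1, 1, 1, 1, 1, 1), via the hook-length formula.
# SYT of shape (5, 1, 1, 1, 1, 1, 1, 1, 1, 1, 1, 1, 1, 1, 1) = 3060

Hook-length formula: f^λ = n! / Π hook(c), product over all cells c of the Young diagram. For λ = (5, 1, 1, 1, 1, 1, 1, 1, 1, 1, 1, 1, 1, 1, 1), n = 19 boxes. Hook lengths by row (left-to-right, top-to-bottom): [19, 4, 3, 2, 1]; [14]; [13]; [12]; [11]; [10]; [9]; [8]; [7]; [6]; [5]; [4]; [3]; [2]; [1]. Product of hooks = 39753300787200. So f^λ = 19! / 39753300787200 = 121645100408832000 / 39753300787200 = 3060.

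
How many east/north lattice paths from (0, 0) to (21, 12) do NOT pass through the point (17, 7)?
Number of paths = 311208216

Total paths from (0, 0) to (21, 12): C(33, 21) = 354817320. Paths through (17, 7): (paths (0, 0) → (17, 7)) × (paths (17, 7) → (21, 12)) = C(24, 17) · C(9, 4) = 346104 · 126 = 43609104. Avoidance count = 354817320 − 43609104 = 311208216.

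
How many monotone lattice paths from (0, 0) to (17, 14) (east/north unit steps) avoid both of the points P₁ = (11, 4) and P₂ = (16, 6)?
Number of paths = 253838073

Inclusion–exclusion. Total paths: C(31, 17) = 265182525. Through P₁: C(15, 11)·C(16, 6) = 10930920. Through P₂: C(22, 16)·C(9, 1) = 671517. Since P₁ is strictly southwest of P₂, a monotone path through both must visit P₁ then P₂; paths through both = C(15, 11)·C(7, 5)·C(9, 1) = 257985. Avoid both = 265182525 − 10930920 − 671517 + 257985 = 253838073.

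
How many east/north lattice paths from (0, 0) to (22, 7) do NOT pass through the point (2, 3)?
Number of paths = 1454520

Total paths from (0, 0) to (22, 7): C(29, 22) = 1560780. Paths through (2, 3): (paths (0, 0) → (2, 3)) × (paths (2, 3) → (22, 7)) = C(5, 2) · C(24, 20) = 10 · 10626 = 106260. Avoidance count = 1560780 − 106260 = 1454520.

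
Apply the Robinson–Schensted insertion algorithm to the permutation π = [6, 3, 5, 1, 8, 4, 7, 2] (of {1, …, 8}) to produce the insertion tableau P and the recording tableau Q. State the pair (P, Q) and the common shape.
P = [1, 2, 7] / [3, 4, 8] / [5] / [6];  Q = [1, 3, 5] / [2, 6, 7] / [4] / [8];  common shape = (3, 3, 1, 1)

Row-insert the values π_1, π_2, … into P one at a time, bumping the leftmost entry strictly greater than the inserted value down to the next row. The recording tableau Q records, in position (i, j), the step at which that cell was added to P.
  Insert 6 (step 1): P = [6];  Q = [1]
  Insert 3 (step 2): P = [3] / [6];  Q = [1] / [2]
  Insert 5 (step 3): P = [3, 5] / [6];  Q = [1, 3] / [2]
  Insert 1 (step 4): P = [1, 5] / [3] / [6];  Q = [1, 3] / [2] / [4]
  Insert 8 (step 5): P = [1, 5, 8] / [3] / [6];  Q = [1, 3, 5] / [2] / [4]
  Insert 4 (step 6): P = [1, 4, 8] / [3, 5] / [6];  Q = [1, 3, 5] / [2, 6] / [4]
  Insert 7 (step 7): P = [1, 4, 7] / [3, 5, 8] / [6];  Q = [1, 3, 5] / [2, 6, 7] / [4]
  Insert 2 (step 8): P = [1, 2, 7] / [3, 4, 8] / [5] / [6];  Q = [1, 3, 5] / [2, 6, 7] / [4] / [8]
Final shape: (3, 3, 1, 1).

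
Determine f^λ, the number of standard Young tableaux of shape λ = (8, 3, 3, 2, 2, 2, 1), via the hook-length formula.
# SYT of shape (8, 3, 3, 2, 2, 2, 1) = 261891630

Hook-length formula: f^λ = n! / Π hook(c), product over all cells c of the Young diagram. For λ = (8, 3, 3, 2, 2, 2, 1), n = 21 boxes. Hook lengths by row (left-to-right, top-to-bottom): [14, 12, 8, 5, 4, 3, 2, 1]; [8, 6, 2]; [7, 5, 1]; [5, 3]; [4, 2]; [3, 1]; [1]. Product of hooks = 195084288000. So f^λ = 21! / 195084288000 = 51090942171709440000 / 195084288000 = 261891630.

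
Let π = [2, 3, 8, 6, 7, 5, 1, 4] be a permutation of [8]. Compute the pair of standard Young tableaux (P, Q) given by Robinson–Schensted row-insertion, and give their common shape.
P = [1, 3, 4, 7] / [2, 5] / [6] / [8];  Q = [1, 2, 3, 5] / [4, 8] / [6] / [7];  common shape = (4, 2, 1, 1)

Row-insert the values π_1, π_2, … into P one at a time, bumping the leftmost entry strictly greater than the inserted value down to the next row. The recording tableau Q records, in position (i, j), the step at which that cell was added to P.
  Insert 2 (step 1): P = [2];  Q = [1]
  Insert 3 (step 2): P = [2, 3];  Q = [1, 2]
  Insert 8 (step 3): P = [2, 3, 8];  Q = [1, 2, 3]
  Insert 6 (step 4): P = [2, 3, 6] / [8];  Q = [1, 2, 3] / [4]
  Insert 7 (step 5): P = [2, 3, 6, 7] / [8];  Q = [1, 2, 3, 5] / [4]
  Insert 5 (step 6): P = [2, 3, 5, 7] / [6] / [8];  Q = [1, 2, 3, 5] / [4] / [6]
  Insert 1 (step 7): P = [1, 3, 5, 7] / [2] / [6] / [8];  Q = [1, 2, 3, 5] / [4] / [6] / [7]
  Insert 4 (step 8): P = [1, 3, 4, 7] / [2, 5] / [6] / [8];  Q = [1, 2, 3, 5] / [4, 8] / [6] / [7]
Final shape: (4, 2, 1, 1).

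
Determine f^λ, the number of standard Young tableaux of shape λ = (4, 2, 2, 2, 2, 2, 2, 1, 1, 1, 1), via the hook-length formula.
# SYT of shape (4, 2, 2, 2, 2, 2, 2, 1, 1, 1, 1) = 1679600

Hook-length formula: f^λ = n! / Π hook(c), product over all cells c of the Young diagram. For λ = (4, 2, 2, 2, 2, 2, 2, 1, 1, 1, 1), n = 20 boxes. Hook lengths by row (left-to-right, top-to-bottom): [14, 9, 2, 1]; [11, 6]; [10, 5]; [9, 4]; [8, 3]; [7, 2]; [6, 1]; [4]; [3]; [2]; [1]. Product of hooks = 1448500838400. So f^λ = 20! / 1448500838400 = 2432902008176640000 / 1448500838400 = 1679600.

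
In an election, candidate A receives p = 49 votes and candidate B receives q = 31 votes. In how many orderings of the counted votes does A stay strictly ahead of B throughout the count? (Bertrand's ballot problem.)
Strict-lead orderings = 3219464226353390369640

Total orderings of the 80 votes with 49 for A: C(80, 49) = 14308729894903957198400. By the Bertrand ballot formula (Cycle Lemma / reflection principle), the number of orderings in which A is strictly ahead of B throughout is (p − q)/(p + q) · C(p + q, p) = (49 − 31)/(49 + 31) · 14308729894903957198400 = 3219464226353390369640.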